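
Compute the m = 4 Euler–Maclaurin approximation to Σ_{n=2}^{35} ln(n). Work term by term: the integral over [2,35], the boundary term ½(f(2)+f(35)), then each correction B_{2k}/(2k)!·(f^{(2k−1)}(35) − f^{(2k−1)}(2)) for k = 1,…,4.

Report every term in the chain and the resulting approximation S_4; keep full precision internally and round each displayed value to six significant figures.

S_4 ≈ 92.1362

Integral: ∫_2^35 ln(x) dx = 90.0509.
½[f(2) + f(35)] = ½[0.693147 + 3.55535] = 2.12425.
So far: 92.1751.
Correction k=1: B_{2}/2! · (f^{(1)}(35) − f^{(1)}(2)) = 1/12 · (0.0285714 − 0.500000) = -0.0392857.
After k=1: 92.1358.
Correction k=2: B_{4}/4! · (f^{(3)}(35) − f^{(3)}(2)) = −1/720 · (4.66472e-05 − 0.250000) = 0.000347157.
After k=2: 92.1362.
Correction k=3: B_{6}/6! · (f^{(5)}(35) − f^{(5)}(2)) = 1/30240 · (4.56952e-07 − 0.750000) = -2.48016e-05.
After k=3: 92.1362.
Correction k=4: B_{8}/8! · (f^{(7)}(35) − f^{(7)}(2)) = −1/1209600 · (1.11907e-08 − 5.62500) = 4.65030e-06.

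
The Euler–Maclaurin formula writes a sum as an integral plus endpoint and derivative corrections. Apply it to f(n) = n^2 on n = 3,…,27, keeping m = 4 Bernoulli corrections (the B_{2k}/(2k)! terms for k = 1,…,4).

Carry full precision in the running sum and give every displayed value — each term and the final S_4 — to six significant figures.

∫_3^27 x^2 dx evaluates to 6552.00.
Boundary: ½(f(3) + f(27)) = ½(9.00000 + 729.000) = 369.000.
Running total after boundary: 6921.00.
Order-1 term: 1/12 · (54.0000 − 6.00000) = 4.00000.
Partial sum through k=1: 6925.00.
Order-2 term: −1/720 · (0.00000 − 0.00000) = 0.00000.
Partial sum through k=2: 6925.00.
Order-3 term: 1/30240 · (0.00000 − 0.00000) = 0.00000.
Partial sum through k=3: 6925.00.
Order-4 term: −1/1209600 · (0.00000 − 0.00000) = 0.00000.

S_4 ≈ 6925.00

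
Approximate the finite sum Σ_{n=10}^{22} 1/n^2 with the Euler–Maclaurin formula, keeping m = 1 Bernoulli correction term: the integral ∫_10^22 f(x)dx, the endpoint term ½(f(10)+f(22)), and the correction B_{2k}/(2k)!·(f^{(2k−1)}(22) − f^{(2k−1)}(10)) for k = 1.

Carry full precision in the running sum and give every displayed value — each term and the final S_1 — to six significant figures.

∫_10^22 1/x^2 dx evaluates to 0.0545455.
Endpoint term: (f(10) + f(22))/2 = (0.0100000 + 0.00206612)/2 = 0.00603306.
Integral + boundary = 0.0605785.
k=1: B_{2}/(2)! × [f^{(1)}(22) − f^{(1)}(10)] = 1/12 × (-0.000187829 − (-0.00200000)) = 0.000151014.

S_1 ≈ 0.0607295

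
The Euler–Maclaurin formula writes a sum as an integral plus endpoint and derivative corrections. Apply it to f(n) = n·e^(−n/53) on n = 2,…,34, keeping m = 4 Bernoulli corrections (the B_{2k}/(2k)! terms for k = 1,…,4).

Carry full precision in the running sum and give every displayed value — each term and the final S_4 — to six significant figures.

∫_2^34 x·e^(−x/53) dx evaluates to 379.371.
½[f(2) + f(34)] = ½[1.92593 + 17.9009] = 9.91342.
So far: 389.285.
Correction k=1: B_{2}/2! · (f^{(1)}(34) − f^{(1)}(2)) = 1/12 · (0.188744 − 0.926629) = -0.0614904.
Running total after k=1: 389.223.
Correction k=2: B_{4}/4! · (f^{(3)}(34) − f^{(3)}(2)) = −1/720 · (0.000442057 − 0.00101551) = 7.96460e-07.
Running total after k=2: 389.223.
Correction k=3: B_{6}/6! · (f^{(5)}(34) − f^{(5)}(2)) = 1/30240 · (2.90823e-07 − 6.05603e-07) = -1.04094e-11.
Running total after k=3: 389.223.
Correction k=4: B_{8}/8! · (f^{(7)}(34) − f^{(7)}(2)) = −1/1209600 · (1.51041e-10 − 3.02487e-10) = 1.25203e-16.

S_4 ≈ 389.223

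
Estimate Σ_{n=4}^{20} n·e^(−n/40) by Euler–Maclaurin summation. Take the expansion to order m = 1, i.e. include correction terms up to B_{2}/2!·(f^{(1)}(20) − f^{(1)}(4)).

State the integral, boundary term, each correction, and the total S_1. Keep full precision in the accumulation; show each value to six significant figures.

S_1 ≈ 144.673

The integral term ∫_4^20 x·e^(−x/40) dx = 136.840.
Boundary: ½(f(4) + f(20)) = ½(3.61935 + 12.1306) = 7.87498.
Integral + boundary = 144.715.
k=1: B_{2}/(2)! × [f^{(1)}(20) − f^{(1)}(4)] = 1/12 × (0.303265 − 0.814354) = -0.0425907.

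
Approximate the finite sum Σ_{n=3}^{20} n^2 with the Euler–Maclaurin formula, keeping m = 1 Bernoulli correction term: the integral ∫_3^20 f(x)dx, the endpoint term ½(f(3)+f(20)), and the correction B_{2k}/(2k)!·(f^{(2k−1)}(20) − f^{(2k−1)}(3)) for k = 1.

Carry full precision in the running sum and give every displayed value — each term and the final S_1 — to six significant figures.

The integral term ∫_3^20 x^2 dx = 2657.67.
Endpoint term: (f(3) + f(20))/2 = (9.00000 + 400.000)/2 = 204.500.
Integral + boundary = 2862.17.
Correction k=1: B_{2}/2! · (f^{(1)}(20) − f^{(1)}(3)) = 1/12 · (40.0000 − 6.00000) = 2.83333.

S_1 ≈ 2865.00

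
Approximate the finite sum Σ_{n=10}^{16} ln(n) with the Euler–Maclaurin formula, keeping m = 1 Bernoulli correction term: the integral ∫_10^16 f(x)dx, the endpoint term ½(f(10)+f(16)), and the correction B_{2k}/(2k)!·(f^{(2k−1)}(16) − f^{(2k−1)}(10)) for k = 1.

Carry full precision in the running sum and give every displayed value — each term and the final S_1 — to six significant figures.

Integral: ∫_10^16 ln(x) dx = 15.3356.
Endpoint term: (f(10) + f(16))/2 = (2.30259 + 2.77259)/2 = 2.53759.
So far: 17.8732.
Order-1 term: 1/12 · (0.0625000 − 0.100000) = -0.00312500.

S_1 ≈ 17.8700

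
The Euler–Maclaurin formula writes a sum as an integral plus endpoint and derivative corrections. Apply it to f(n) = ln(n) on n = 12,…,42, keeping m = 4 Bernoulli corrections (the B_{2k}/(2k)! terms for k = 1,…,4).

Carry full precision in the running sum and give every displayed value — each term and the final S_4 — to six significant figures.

The integral term ∫_12^42 ln(x) dx = 97.1632.
Boundary: ½(f(12) + f(42)) = ½(2.48491 + 3.73767) = 3.11129.
So far: 100.275.
Correction k=1: B_{2}/2! · (f^{(1)}(42) − f^{(1)}(12)) = 1/12 · (0.0238095 − 0.0833333) = -0.00496032.
After k=1: 100.270.
Correction k=2: B_{4}/4! · (f^{(3)}(42) − f^{(3)}(12)) = −1/720 · (2.69949e-05 − 0.00115741) = 1.57002e-06.
After k=2: 100.270.
Correction k=3: B_{6}/6! · (f^{(5)}(42) − f^{(5)}(12)) = 1/30240 · (1.83639e-07 − 9.64506e-05) = -3.18343e-09.
After k=3: 100.270.
Correction k=4: B_{8}/8! · (f^{(7)}(42) − f^{(7)}(12)) = −1/1209600 · (3.12311e-09 − 2.00939e-05) = 1.66094e-11.

S_4 ≈ 100.270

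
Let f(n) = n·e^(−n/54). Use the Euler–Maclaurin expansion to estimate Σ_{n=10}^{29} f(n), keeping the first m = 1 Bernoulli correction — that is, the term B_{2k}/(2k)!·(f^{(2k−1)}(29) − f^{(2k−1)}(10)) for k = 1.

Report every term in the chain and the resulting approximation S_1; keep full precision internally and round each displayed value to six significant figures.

The integral term ∫_10^29 x·e^(−x/54) dx = 252.137.
Boundary: ½(f(10) + f(29)) = ½(8.30950 + 16.9498) = 12.6297.
So far: 264.766.
k=1: B_{2}/(2)! × [f^{(1)}(29) − f^{(1)}(10)] = 1/12 × (0.270591 − 0.677071) = -0.0338733.

S_1 ≈ 264.732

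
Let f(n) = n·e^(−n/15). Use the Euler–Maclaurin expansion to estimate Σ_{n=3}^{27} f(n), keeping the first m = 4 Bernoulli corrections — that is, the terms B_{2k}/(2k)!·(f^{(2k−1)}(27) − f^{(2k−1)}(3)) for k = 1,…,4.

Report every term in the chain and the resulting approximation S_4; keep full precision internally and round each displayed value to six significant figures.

Integral: ∫_3^27 x·e^(−x/15) dx = 116.919.
½[f(3) + f(27)] = ½[2.45619 + 4.46307] = 3.45963.
Running total after boundary: 120.379.
k=1: B_{2}/(2)! × [f^{(1)}(27) − f^{(1)}(3)] = 1/12 × (-0.132239 − 0.654985) = -0.0656020.
Running total after k=1: 120.313.
k=2: B_{4}/(4)! × [f^{(3)}(27) − f^{(3)}(3)] = −1/720 × (0.000881594 − 0.0101886) = 1.29265e-05.
Running total after k=2: 120.313.
k=3: B_{6}/(6)! × [f^{(5)}(27) − f^{(5)}(3)] = 1/30240 × (1.04485e-05 − 7.76278e-05) = -2.22154e-09.
Running total after k=3: 120.313.
k=4: B_{8}/(8)! × [f^{(7)}(27) − f^{(7)}(3)] = −1/1209600 × (7.54616e-08 − 4.88768e-07) = 3.41688e-13.

S_4 ≈ 120.313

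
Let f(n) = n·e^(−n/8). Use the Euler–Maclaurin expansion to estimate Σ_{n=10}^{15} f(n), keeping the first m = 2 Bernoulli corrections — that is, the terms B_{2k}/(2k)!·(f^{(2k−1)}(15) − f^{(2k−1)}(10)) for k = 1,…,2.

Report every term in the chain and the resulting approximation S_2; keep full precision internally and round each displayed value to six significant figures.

S_2 ≈ 15.6169

The integral term ∫_10^15 x·e^(−x/8) dx = 13.0394.
Endpoint term: (f(10) + f(15))/2 = (2.86505 + 2.30032)/2 = 2.58269.
Integral + boundary = 15.6221.
Correction k=1: B_{2}/2! · (f^{(1)}(15) − f^{(1)}(10)) = 1/12 · (-0.134186 − (-0.0716262)) = -0.00521328.
After k=1: 15.6168.
Correction k=2: B_{4}/4! · (f^{(3)}(15) − f^{(3)}(10)) = −1/720 · (0.00269569 − 0.00783412) = 7.13670e-06.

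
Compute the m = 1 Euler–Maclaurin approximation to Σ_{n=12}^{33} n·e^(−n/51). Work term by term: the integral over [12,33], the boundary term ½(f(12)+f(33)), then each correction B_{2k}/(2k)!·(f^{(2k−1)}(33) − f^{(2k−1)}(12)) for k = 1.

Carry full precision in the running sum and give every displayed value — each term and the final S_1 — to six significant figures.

The integral term ∫_12^33 x·e^(−x/51) dx = 296.326.
Boundary: ½(f(12) + f(33)) = ½(9.48406 + 17.2783) = 13.3812.
Running total after boundary: 309.707.
k=1: B_{2}/(2)! × [f^{(1)}(33) − f^{(1)}(12)] = 1/12 × (0.184794 − 0.604376) = -0.0349652.

S_1 ≈ 309.672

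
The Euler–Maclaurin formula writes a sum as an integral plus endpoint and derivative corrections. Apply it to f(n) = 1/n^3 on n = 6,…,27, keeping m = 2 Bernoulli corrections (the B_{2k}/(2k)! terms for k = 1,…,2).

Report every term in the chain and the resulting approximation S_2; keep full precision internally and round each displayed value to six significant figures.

The integral term ∫_6^27 1/x^3 dx = 0.0132030.
½[f(6) + f(27)] = ½[0.00462963 + 5.08053e-05] = 0.00234022.
Integral + boundary = 0.0155432.
k=1: B_{2}/(2)! × [f^{(1)}(27) − f^{(1)}(6)] = 1/12 × (-5.64503e-06 − (-0.00231481)) = 0.000192431.
After k=1: 0.0157357.
k=2: B_{4}/(4)! × [f^{(3)}(27) − f^{(3)}(6)] = −1/720 × (-1.54870e-07 − (-0.00128601)) = -1.78591e-06.

S_2 ≈ 0.0157339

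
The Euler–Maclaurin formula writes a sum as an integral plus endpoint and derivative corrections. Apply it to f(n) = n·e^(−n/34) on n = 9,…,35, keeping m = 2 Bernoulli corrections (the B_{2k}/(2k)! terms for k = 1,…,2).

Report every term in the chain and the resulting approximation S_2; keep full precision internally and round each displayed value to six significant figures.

The integral term ∫_9^35 x·e^(−x/34) dx = 283.954.
Endpoint term: (f(9) + f(35))/2 = (6.90688 + 12.5026)/2 = 9.70474.
Integral + boundary = 293.659.
k=1: B_{2}/(2)! × [f^{(1)}(35) − f^{(1)}(9)] = 1/12 × (-0.0105064 − 0.564288) = -0.0478995.
Running total after k=1: 293.611.
k=2: B_{4}/(4)! × [f^{(3)}(35) − f^{(3)}(9)] = −1/720 × (0.000608934 − 0.00181587) = 1.67631e-06.

S_2 ≈ 293.611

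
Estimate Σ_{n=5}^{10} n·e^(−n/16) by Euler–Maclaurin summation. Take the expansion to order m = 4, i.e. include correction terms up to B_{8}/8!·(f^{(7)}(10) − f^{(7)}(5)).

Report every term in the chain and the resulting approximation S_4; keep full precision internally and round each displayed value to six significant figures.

S_4 ≈ 27.6343

Integral: ∫_5^10 x·e^(−x/16) dx = 23.1541.
½[f(5) + f(10)] = ½[3.65808 + 5.35261] = 4.50535.
So far: 27.6594.
Order-1 term: 1/12 · (0.200723 − 0.502986) = -0.0251886.
Running total after k=1: 27.6343.
Order-2 term: −1/720 · (0.00496580 − 0.00768054) = 3.77046e-06.
Running total after k=2: 27.6343.
Order-3 term: 1/30240 · (3.57326e-05 − 5.23292e-05) = -5.48832e-10.
Running total after k=3: 27.6343.
Order-4 term: −1/1209600 · (2.03388e-07 − 2.91626e-07) = 7.29481e-14.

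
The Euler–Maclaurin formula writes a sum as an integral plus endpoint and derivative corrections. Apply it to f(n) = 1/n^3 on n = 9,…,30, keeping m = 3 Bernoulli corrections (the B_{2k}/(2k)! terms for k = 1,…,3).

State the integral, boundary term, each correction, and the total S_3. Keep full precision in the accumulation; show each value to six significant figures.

Integral: ∫_9^30 1/x^3 dx = 0.00561728.
Boundary: ½(f(9) + f(30)) = ½(0.00137174 + 3.70370e-05) = 0.000704390.
So far: 0.00632167.
k=1: B_{2}/(2)! × [f^{(1)}(30) − f^{(1)}(9)] = 1/12 × (-3.70370e-06 − (-0.000457247)) = 3.77953e-05.
After k=1: 0.00635947.
k=2: B_{4}/(4)! × [f^{(3)}(30) − f^{(3)}(9)] = −1/720 × (-8.23045e-08 − (-0.000112901)) = -1.56692e-07.
After k=2: 0.00635931.
k=3: B_{6}/(6)! × [f^{(5)}(30) − f^{(5)}(9)] = 1/30240 × (-3.84088e-09 − (-5.85410e-05)) = 1.93575e-09.

S_3 ≈ 0.00635931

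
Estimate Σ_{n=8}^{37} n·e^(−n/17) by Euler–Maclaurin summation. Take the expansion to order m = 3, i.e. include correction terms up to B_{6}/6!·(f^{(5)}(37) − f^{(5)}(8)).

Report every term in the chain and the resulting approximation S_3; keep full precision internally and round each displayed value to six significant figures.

∫_8^37 x·e^(−x/17) dx evaluates to 161.331.
Endpoint term: (f(8) + f(37))/2 = (4.99708 + 4.19732)/2 = 4.59720.
Running total after boundary: 165.928.
Order-1 term: 1/12 · (-0.133460 − 0.330689) = -0.0386791.
After k=1: 165.889.
Order-2 term: −1/720 · (0.000323260 − 0.00546698) = 7.14406e-06.
After k=2: 165.889.
Order-3 term: 1/30240 · (3.83502e-06 − 3.38744e-05) = -9.93367e-10.

S_3 ≈ 165.889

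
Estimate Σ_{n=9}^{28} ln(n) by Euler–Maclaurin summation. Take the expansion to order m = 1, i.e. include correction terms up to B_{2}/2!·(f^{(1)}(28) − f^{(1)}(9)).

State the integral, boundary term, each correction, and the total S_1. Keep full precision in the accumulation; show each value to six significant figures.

∫_9^28 ln(x) dx evaluates to 54.5267.
Boundary: ½(f(9) + f(28)) = ½(2.19722 + 3.33220) = 2.76471.
Integral + boundary = 57.2914.
Correction k=1: B_{2}/2! · (f^{(1)}(28) − f^{(1)}(9)) = 1/12 · (0.0357143 − 0.111111) = -0.00628307.

S_1 ≈ 57.2851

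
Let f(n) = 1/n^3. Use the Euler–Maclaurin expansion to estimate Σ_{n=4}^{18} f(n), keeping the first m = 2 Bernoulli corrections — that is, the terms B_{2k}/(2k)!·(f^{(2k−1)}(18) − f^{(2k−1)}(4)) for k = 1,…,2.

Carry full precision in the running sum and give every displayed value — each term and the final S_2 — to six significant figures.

The integral term ∫_4^18 1/x^3 dx = 0.0297068.
½[f(4) + f(18)] = ½[0.0156250 + 0.000171468] = 0.00789823.
Integral + boundary = 0.0376050.
Order-1 term: 1/12 · (-2.85780e-05 − (-0.0117188)) = 0.000974181.
Partial sum through k=1: 0.0385792.
Order-2 term: −1/720 · (-1.76407e-06 − (-0.0146484)) = -2.03426e-05.

S_2 ≈ 0.0385589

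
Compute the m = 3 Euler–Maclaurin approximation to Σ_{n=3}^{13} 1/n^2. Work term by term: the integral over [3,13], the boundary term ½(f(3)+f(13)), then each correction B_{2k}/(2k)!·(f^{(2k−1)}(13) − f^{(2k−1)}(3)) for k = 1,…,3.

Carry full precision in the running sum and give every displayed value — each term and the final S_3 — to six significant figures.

∫_3^13 1/x^2 dx evaluates to 0.256410.
½[f(3) + f(13)] = ½[0.111111 + 0.00591716] = 0.0585141.
Integral + boundary = 0.314924.
k=1: B_{2}/(2)! × [f^{(1)}(13) − f^{(1)}(3)] = 1/12 × (-0.000910332 − (-0.0740741)) = 0.00609698.
Partial sum through k=1: 0.321021.
k=2: B_{4}/(4)! × [f^{(3)}(13) − f^{(3)}(3)] = −1/720 × (-6.46390e-05 − (-0.0987654)) = -0.000137084.
Partial sum through k=2: 0.320884.
k=3: B_{6}/(6)! × [f^{(5)}(13) − f^{(5)}(3)] = 1/30240 × (-1.14744e-05 − (-0.329218)) = 1.08865e-05.

S_3 ≈ 0.320895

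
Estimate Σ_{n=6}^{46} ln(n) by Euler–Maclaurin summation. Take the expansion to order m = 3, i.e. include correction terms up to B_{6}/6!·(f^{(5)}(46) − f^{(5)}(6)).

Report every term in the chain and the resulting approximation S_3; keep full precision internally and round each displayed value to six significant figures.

S_3 ≈ 128.165

The integral term ∫_6^46 ln(x) dx = 125.367.
½[f(6) + f(46)] = ½[1.79176 + 3.82864] = 2.81020.
Running total after boundary: 128.177.
Order-1 term: 1/12 · (0.0217391 − 0.166667) = -0.0120773.
Running total after k=1: 128.165.
Order-2 term: −1/720 · (2.05474e-05 − 0.00925926) = 1.28315e-05.
Running total after k=2: 128.165.
Order-3 term: 1/30240 · (1.16526e-07 − 0.00308642) = -1.02060e-07.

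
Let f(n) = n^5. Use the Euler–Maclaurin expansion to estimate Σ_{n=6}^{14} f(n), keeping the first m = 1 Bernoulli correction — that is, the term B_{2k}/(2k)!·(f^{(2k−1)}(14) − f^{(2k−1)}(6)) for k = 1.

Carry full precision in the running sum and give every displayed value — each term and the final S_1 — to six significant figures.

S_1 ≈ 1.53541e+06

∫_6^14 x^5 dx evaluates to 1.24715e+06.
Boundary: ½(f(6) + f(14)) = ½(7776.00 + 537824) = 272800.
Running total after boundary: 1.51995e+06.
Correction k=1: B_{2}/2! · (f^{(1)}(14) − f^{(1)}(6)) = 1/12 · (192080 − 6480.00) = 15466.7.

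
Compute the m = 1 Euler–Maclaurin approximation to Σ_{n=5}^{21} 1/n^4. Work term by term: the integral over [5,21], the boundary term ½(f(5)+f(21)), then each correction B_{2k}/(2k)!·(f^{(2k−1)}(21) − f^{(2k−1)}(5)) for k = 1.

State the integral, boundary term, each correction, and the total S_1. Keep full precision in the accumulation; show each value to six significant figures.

S_1 ≈ 0.00353983

The integral term ∫_5^21 1/x^4 dx = 0.00263067.
Boundary: ½(f(5) + f(21)) = ½(0.00160000 + 5.14189e-06) = 0.000802571.
So far: 0.00343324.
Correction k=1: B_{2}/2! · (f^{(1)}(21) − f^{(1)}(5)) = 1/12 · (-9.79408e-07 − (-0.00128000)) = 0.000106585.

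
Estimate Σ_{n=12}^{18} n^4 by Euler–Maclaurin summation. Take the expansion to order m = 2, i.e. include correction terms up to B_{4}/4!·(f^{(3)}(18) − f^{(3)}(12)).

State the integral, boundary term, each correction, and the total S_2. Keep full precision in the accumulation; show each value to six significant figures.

∫_12^18 x^4 dx evaluates to 328147.
Boundary: ½(f(12) + f(18)) = ½(20736.0 + 104976) = 62856.0.
Integral + boundary = 391003.
Order-1 term: 1/12 · (23328.0 − 6912.00) = 1368.00.
Partial sum through k=1: 392371.
Order-2 term: −1/720 · (432.000 − 288.000) = -0.200000.

S_2 ≈ 392371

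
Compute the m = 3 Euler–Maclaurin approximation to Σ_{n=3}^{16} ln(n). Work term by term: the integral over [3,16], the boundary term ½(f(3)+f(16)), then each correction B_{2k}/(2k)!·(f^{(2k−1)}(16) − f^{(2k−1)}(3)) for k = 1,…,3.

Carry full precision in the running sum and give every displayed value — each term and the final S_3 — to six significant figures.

The integral term ∫_3^16 ln(x) dx = 28.0656.
Boundary: ½(f(3) + f(16)) = ½(1.09861 + 2.77259) = 1.93560.
Integral + boundary = 30.0012.
Order-1 term: 1/12 · (0.0625000 − 0.333333) = -0.0225694.
Partial sum through k=1: 29.9786.
Order-2 term: −1/720 · (0.000488281 − 0.0740741) = 0.000102202.
Partial sum through k=2: 29.9787.
Order-3 term: 1/30240 · (2.28882e-05 − 0.0987654) = -3.26530e-06.

S_3 ≈ 29.9787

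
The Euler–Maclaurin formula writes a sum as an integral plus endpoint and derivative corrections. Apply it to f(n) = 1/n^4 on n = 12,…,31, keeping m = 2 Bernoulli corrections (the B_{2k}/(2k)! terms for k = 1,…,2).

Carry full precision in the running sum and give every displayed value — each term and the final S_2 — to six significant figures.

∫_12^31 1/x^4 dx evaluates to 0.000181712.
Boundary: ½(f(12) + f(31)) = ½(4.82253e-05 + 1.08281e-06) = 2.46541e-05.
So far: 0.000206366.
Correction k=1: B_{2}/2! · (f^{(1)}(31) − f^{(1)}(12)) = 1/12 · (-1.39718e-07 − (-1.60751e-05)) = 1.32795e-06.
After k=1: 0.000207694.
Correction k=2: B_{4}/4! · (f^{(3)}(31) − f^{(3)}(12)) = −1/720 · (-4.36164e-09 − (-3.34898e-06)) = -4.64530e-09.

S_2 ≈ 0.000207690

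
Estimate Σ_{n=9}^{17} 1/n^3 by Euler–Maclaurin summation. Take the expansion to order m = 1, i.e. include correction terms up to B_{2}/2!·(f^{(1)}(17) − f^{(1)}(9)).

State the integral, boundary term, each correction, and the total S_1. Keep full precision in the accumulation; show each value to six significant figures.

The integral term ∫_9^17 1/x^3 dx = 0.00444274.
Boundary: ½(f(9) + f(17)) = ½(0.00137174 + 0.000203542) = 0.000787642.
Running total after boundary: 0.00523038.
k=1: B_{2}/(2)! × [f^{(1)}(17) − f^{(1)}(9)] = 1/12 × (-3.59191e-05 − (-0.000457247)) = 3.51107e-05.

S_1 ≈ 0.00526549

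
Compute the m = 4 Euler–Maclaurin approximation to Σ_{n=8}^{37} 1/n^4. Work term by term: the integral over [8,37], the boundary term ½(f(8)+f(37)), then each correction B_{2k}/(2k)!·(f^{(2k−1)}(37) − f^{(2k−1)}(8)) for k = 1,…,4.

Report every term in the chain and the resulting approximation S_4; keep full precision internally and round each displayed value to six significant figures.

S_4 ≈ 0.000776888

∫_8^37 1/x^4 dx evaluates to 0.000644461.
Endpoint term: (f(8) + f(37))/2 = (0.000244141 + 5.33572e-07)/2 = 0.000122337.
Running total after boundary: 0.000766798.
k=1: B_{2}/(2)! × [f^{(1)}(37) − f^{(1)}(8)] = 1/12 × (-5.76835e-08 − (-0.000122070)) = 1.01677e-05.
Running total after k=1: 0.000776966.
k=2: B_{4}/(4)! × [f^{(3)}(37) − f^{(3)}(8)] = −1/720 × (-1.26406e-09 − (-5.72205e-05)) = -7.94711e-08.
Running total after k=2: 0.000776886.
k=3: B_{6}/(6)! × [f^{(5)}(37) − f^{(5)}(8)] = 1/30240 × (-5.17075e-11 − (-5.00679e-05)) = 1.65568e-09.
Running total after k=3: 0.000776888.
k=4: B_{8}/(8)! × [f^{(7)}(37) − f^{(7)}(8)] = −1/1209600 × (-3.39933e-12 − (-7.04080e-05)) = -5.82077e-11.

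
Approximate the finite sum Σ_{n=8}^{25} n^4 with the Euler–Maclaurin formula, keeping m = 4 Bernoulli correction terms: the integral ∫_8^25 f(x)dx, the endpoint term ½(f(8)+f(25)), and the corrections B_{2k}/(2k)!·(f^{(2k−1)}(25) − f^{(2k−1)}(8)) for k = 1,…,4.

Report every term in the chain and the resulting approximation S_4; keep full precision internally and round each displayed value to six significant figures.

S_4 ≈ 2.14897e+06

∫_8^25 x^4 dx evaluates to 1.94657e+06.
½[f(8) + f(25)] = ½[4096.00 + 390625] = 197360.
So far: 2.14393e+06.
Correction k=1: B_{2}/2! · (f^{(1)}(25) − f^{(1)}(8)) = 1/12 · (62500.0 − 2048.00) = 5037.67.
Partial sum through k=1: 2.14897e+06.
Correction k=2: B_{4}/4! · (f^{(3)}(25) − f^{(3)}(8)) = −1/720 · (600.000 − 192.000) = -0.566667.
Partial sum through k=2: 2.14897e+06.
Correction k=3: B_{6}/6! · (f^{(5)}(25) − f^{(5)}(8)) = 1/30240 · (0.00000 − 0.00000) = 0.00000.
Partial sum through k=3: 2.14897e+06.
Correction k=4: B_{8}/8! · (f^{(7)}(25) − f^{(7)}(8)) = −1/1209600 · (0.00000 − 0.00000) = 0.00000.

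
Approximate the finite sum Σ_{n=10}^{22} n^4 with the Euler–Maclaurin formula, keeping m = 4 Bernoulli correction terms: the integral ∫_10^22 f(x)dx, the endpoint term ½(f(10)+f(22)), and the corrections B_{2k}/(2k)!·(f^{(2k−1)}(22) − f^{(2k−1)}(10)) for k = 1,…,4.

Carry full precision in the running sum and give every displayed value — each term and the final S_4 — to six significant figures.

∫_10^22 x^4 dx evaluates to 1.01073e+06.
½[f(10) + f(22)] = ½[10000.0 + 234256] = 122128.
Running total after boundary: 1.13285e+06.
Correction k=1: B_{2}/2! · (f^{(1)}(22) − f^{(1)}(10)) = 1/12 · (42592.0 − 4000.00) = 3216.00.
Partial sum through k=1: 1.13607e+06.
Correction k=2: B_{4}/4! · (f^{(3)}(22) − f^{(3)}(10)) = −1/720 · (528.000 − 240.000) = -0.400000.
Partial sum through k=2: 1.13607e+06.
Correction k=3: B_{6}/6! · (f^{(5)}(22) − f^{(5)}(10)) = 1/30240 · (0.00000 − 0.00000) = 0.00000.
Partial sum through k=3: 1.13607e+06.
Correction k=4: B_{8}/8! · (f^{(7)}(22) − f^{(7)}(10)) = −1/1209600 · (0.00000 − 0.00000) = 0.00000.

S_4 ≈ 1.13607e+06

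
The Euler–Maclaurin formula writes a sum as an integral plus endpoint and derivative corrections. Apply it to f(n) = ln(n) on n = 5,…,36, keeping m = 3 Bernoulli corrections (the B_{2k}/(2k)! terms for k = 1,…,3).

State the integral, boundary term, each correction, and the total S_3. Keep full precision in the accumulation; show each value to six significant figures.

S_3 ≈ 92.5416

The integral term ∫_5^36 ln(x) dx = 89.9595.
Endpoint term: (f(5) + f(36))/2 = (1.60944 + 3.58352)/2 = 2.59648.
Running total after boundary: 92.5560.
k=1: B_{2}/(2)! × [f^{(1)}(36) − f^{(1)}(5)] = 1/12 × (0.0277778 − 0.200000) = -0.0143519.
Partial sum through k=1: 92.5416.
k=2: B_{4}/(4)! × [f^{(3)}(36) − f^{(3)}(5)] = −1/720 × (4.28669e-05 − 0.0160000) = 2.21627e-05.
Partial sum through k=2: 92.5416.
k=3: B_{6}/(6)! × [f^{(5)}(36) − f^{(5)}(5)] = 1/30240 × (3.96916e-07 − 0.00768000) = -2.53955e-07.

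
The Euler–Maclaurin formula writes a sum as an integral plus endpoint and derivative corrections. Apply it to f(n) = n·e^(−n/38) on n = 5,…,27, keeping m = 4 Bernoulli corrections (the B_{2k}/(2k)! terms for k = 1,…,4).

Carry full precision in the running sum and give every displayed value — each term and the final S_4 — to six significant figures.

The integral term ∫_5^27 x·e^(−x/38) dx = 218.822.
Endpoint term: (f(5) + f(27))/2 = (4.38355 + 13.2674)/2 = 8.82548.
So far: 227.648.
Correction k=1: B_{2}/2! · (f^{(1)}(27) − f^{(1)}(5)) = 1/12 · (0.142243 − 0.761353) = -0.0515925.
After k=1: 227.596.
Correction k=2: B_{4}/4! · (f^{(3)}(27) − f^{(3)}(5)) = −1/720 · (0.000779096 − 0.00174153) = 1.33672e-06.
After k=2: 227.596.
Correction k=3: B_{6}/6! · (f^{(5)}(27) − f^{(5)}(5)) = 1/30240 · (1.01086e-06 − 2.04696e-06) = -3.42626e-11.
After k=3: 227.596.
Correction k=4: B_{8}/8! · (f^{(7)}(27) − f^{(7)}(5)) = −1/1209600 · (1.02644e-09 − 1.99991e-09) = 8.04787e-16.

S_4 ≈ 227.596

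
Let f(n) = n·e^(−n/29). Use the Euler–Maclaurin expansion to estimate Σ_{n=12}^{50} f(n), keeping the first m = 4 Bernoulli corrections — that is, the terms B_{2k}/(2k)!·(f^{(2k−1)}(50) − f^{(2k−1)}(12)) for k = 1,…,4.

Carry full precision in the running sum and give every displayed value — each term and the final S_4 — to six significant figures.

The integral term ∫_12^50 x·e^(−x/29) dx = 377.546.
½[f(12) + f(50)] = ½[7.93365 + 8.91634] = 8.42499.
Integral + boundary = 385.971.
k=1: B_{2}/(2)! × [f^{(1)}(50) − f^{(1)}(12)] = 1/12 × (-0.129133 − 0.387563) = -0.0430581.
After k=1: 385.928.
k=2: B_{4}/(4)! × [f^{(3)}(50) − f^{(3)}(12)] = −1/720 × (0.000270535 − 0.00203310) = 2.44801e-06.
After k=2: 385.928.
k=3: B_{6}/(6)! × [f^{(5)}(50) − f^{(5)}(12)] = 1/30240 × (8.25943e-07 − 4.28700e-06) = -1.14453e-10.
After k=3: 385.928.
k=4: B_{8}/(8)! × [f^{(7)}(50) − f^{(7)}(12)] = −1/1209600 × (1.58169e-09 − 7.32048e-09) = 4.74437e-15.

S_4 ≈ 385.928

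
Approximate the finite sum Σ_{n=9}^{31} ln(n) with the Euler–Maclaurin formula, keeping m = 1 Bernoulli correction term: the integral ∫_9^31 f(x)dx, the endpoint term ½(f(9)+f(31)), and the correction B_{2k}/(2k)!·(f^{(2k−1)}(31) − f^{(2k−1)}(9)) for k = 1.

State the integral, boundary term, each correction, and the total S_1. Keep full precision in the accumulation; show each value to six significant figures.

S_1 ≈ 67.4876

Integral: ∫_9^31 ln(x) dx = 64.6786.
½[f(9) + f(31)] = ½[2.19722 + 3.43399] = 2.81561.
Integral + boundary = 67.4942.
k=1: B_{2}/(2)! × [f^{(1)}(31) − f^{(1)}(9)] = 1/12 × (0.0322581 − 0.111111) = -0.00657109.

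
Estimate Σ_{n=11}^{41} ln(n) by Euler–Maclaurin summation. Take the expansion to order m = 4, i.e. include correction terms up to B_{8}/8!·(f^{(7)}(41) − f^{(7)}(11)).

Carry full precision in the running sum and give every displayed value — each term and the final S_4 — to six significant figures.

∫_11^41 ln(x) dx evaluates to 95.8796.
½[f(11) + f(41)] = ½[2.39790 + 3.71357] = 3.05573.
Integral + boundary = 98.9353.
Correction k=1: B_{2}/2! · (f^{(1)}(41) − f^{(1)}(11)) = 1/12 · (0.0243902 − 0.0909091) = -0.00554324.
Partial sum through k=1: 98.9298.
Correction k=2: B_{4}/4! · (f^{(3)}(41) − f^{(3)}(11)) = −1/720 · (2.90187e-05 − 0.00150263) = 2.04668e-06.
Partial sum through k=2: 98.9298.
Correction k=3: B_{6}/6! · (f^{(5)}(41) − f^{(5)}(11)) = 1/30240 · (2.07153e-07 − 0.000149021) = -4.92110e-09.
Partial sum through k=3: 98.9298.
Correction k=4: B_{8}/8! · (f^{(7)}(41) − f^{(7)}(11)) = −1/1209600 · (3.69697e-09 − 3.69474e-05) = 3.05421e-11.

S_4 ≈ 98.9298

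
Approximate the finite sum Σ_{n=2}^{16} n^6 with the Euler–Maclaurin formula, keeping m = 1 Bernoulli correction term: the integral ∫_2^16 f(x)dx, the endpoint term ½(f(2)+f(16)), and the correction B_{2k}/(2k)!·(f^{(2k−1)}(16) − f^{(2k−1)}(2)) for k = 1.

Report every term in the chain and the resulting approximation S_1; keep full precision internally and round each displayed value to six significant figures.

Integral: ∫_2^16 x^6 dx = 3.83479e+07.
Boundary: ½(f(2) + f(16)) = ½(64.0000 + 1.67772e+07) = 8.38864e+06.
So far: 4.67365e+07.
Order-1 term: 1/12 · (6.29146e+06 − 192.000) = 524272.

S_1 ≈ 4.72608e+07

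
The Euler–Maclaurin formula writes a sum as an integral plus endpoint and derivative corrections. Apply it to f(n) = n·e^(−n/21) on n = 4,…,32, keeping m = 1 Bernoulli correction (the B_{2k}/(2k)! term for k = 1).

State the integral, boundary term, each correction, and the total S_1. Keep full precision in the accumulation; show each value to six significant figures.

The integral term ∫_4^32 x·e^(−x/21) dx = 191.446.
Endpoint term: (f(4) + f(32))/2 = (3.30626 + 6.97217)/2 = 5.13922.
Running total after boundary: 196.585.
Order-1 term: 1/12 · (-0.114128 − 0.669124) = -0.0652710.

S_1 ≈ 196.520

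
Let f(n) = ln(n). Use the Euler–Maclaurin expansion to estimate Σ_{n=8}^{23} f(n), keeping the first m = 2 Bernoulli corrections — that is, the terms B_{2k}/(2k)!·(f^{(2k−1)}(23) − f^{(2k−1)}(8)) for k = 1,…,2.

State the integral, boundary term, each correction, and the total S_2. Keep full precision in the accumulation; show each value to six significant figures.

S_2 ≈ 43.0815

∫_8^23 ln(x) dx evaluates to 40.4808.
Endpoint term: (f(8) + f(23))/2 = (2.07944 + 3.13549)/2 = 2.60747.
Integral + boundary = 43.0883.
k=1: B_{2}/(2)! × [f^{(1)}(23) − f^{(1)}(8)] = 1/12 × (0.0434783 − 0.125000) = -0.00679348.
Running total after k=1: 43.0815.
k=2: B_{4}/(4)! × [f^{(3)}(23) − f^{(3)}(8)] = −1/720 × (0.000164379 − 0.00390625) = 5.19704e-06.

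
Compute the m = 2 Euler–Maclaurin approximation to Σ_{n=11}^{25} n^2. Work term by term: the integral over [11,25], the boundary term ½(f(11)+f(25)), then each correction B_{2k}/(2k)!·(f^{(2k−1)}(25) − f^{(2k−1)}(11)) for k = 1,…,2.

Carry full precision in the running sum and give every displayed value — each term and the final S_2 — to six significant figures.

∫_11^25 x^2 dx evaluates to 4764.67.
Boundary: ½(f(11) + f(25)) = ½(121.000 + 625.000) = 373.000.
Integral + boundary = 5137.67.
k=1: B_{2}/(2)! × [f^{(1)}(25) − f^{(1)}(11)] = 1/12 × (50.0000 − 22.0000) = 2.33333.
Running total after k=1: 5140.00.
k=2: B_{4}/(4)! × [f^{(3)}(25) − f^{(3)}(11)] = −1/720 × (0.00000 − 0.00000) = 0.00000.

S_2 ≈ 5140.00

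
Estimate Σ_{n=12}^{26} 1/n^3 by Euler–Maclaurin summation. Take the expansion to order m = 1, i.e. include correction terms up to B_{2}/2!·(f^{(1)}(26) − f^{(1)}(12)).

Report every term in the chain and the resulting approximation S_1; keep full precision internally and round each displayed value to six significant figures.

Integral: ∫_12^26 1/x^3 dx = 0.00273258.
½[f(12) + f(26)] = ½[0.000578704 + 5.68958e-05] = 0.000317800.
Integral + boundary = 0.00305038.
Order-1 term: 1/12 · (-6.56490e-06 − (-0.000144676)) = 1.15093e-05.

S_1 ≈ 0.00306189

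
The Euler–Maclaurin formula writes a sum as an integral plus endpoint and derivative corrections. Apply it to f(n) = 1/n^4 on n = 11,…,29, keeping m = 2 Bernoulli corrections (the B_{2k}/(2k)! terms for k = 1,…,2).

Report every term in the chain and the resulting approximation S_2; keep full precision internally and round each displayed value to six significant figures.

Integral: ∫_11^29 1/x^4 dx = 0.000236771.
Boundary: ½(f(11) + f(29)) = ½(6.83013e-05 + 1.41387e-06) = 3.48576e-05.
So far: 0.000271629.
Order-1 term: 1/12 · (-1.95016e-07 − (-2.48369e-05)) = 2.05349e-06.
Partial sum through k=1: 0.000273682.
Order-2 term: −1/720 · (-6.95657e-09 − (-6.15790e-06)) = -8.54297e-09.

S_2 ≈ 0.000273673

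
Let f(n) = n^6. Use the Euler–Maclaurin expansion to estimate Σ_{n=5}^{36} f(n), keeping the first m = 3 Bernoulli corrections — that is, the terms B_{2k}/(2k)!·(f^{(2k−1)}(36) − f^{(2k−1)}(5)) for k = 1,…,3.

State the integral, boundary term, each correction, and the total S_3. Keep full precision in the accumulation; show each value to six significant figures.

S_3 ≈ 1.23135e+10

Integral: ∫_5^36 x^6 dx = 1.11949e+10.
Boundary: ½(f(5) + f(36)) = ½(15625.0 + 2.17678e+09) = 1.08840e+09.
So far: 1.22833e+10.
Correction k=1: B_{2}/2! · (f^{(1)}(36) − f^{(1)}(5)) = 1/12 · (3.62797e+08 − 18750.0) = 3.02315e+07.
After k=1: 1.23135e+10.
Correction k=2: B_{4}/4! · (f^{(3)}(36) − f^{(3)}(5)) = −1/720 · (5.59872e+06 − 15000.0) = -7755.17.
After k=2: 1.23135e+10.
Correction k=3: B_{6}/6! · (f^{(5)}(36) − f^{(5)}(5)) = 1/30240 · (25920.0 − 3600.00) = 0.738095.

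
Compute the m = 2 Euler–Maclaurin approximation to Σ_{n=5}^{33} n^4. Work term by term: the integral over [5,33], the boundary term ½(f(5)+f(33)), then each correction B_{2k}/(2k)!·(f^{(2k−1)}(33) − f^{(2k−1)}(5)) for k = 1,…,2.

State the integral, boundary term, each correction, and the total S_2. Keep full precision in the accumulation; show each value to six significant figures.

Integral: ∫_5^33 x^4 dx = 7.82645e+06.
½[f(5) + f(33)] = ½[625.000 + 1.18592e+06] = 593273.
Running total after boundary: 8.41973e+06.
Correction k=1: B_{2}/2! · (f^{(1)}(33) − f^{(1)}(5)) = 1/12 · (143748 − 500.000) = 11937.3.
Running total after k=1: 8.43166e+06.
Correction k=2: B_{4}/4! · (f^{(3)}(33) − f^{(3)}(5)) = −1/720 · (792.000 − 120.000) = -0.933333.

S_2 ≈ 8.43166e+06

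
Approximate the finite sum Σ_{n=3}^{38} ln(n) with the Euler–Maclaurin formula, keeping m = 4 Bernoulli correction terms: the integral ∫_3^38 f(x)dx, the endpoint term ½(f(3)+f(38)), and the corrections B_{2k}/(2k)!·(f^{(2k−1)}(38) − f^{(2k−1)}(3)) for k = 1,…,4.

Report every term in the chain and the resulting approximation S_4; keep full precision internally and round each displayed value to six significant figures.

S_4 ≈ 102.275

The integral term ∫_3^38 ln(x) dx = 99.9324.
½[f(3) + f(38)] = ½[1.09861 + 3.63759] = 2.36810.
So far: 102.301.
k=1: B_{2}/(2)! × [f^{(1)}(38) − f^{(1)}(3)] = 1/12 × (0.0263158 − 0.333333) = -0.0255848.
Partial sum through k=1: 102.275.
k=2: B_{4}/(4)! × [f^{(3)}(38) − f^{(3)}(3)] = −1/720 × (3.64485e-05 − 0.0740741) = 0.000102830.
Partial sum through k=2: 102.275.
k=3: B_{6}/(6)! × [f^{(5)}(38) − f^{(5)}(3)] = 1/30240 × (3.02896e-07 − 0.0987654) = -3.26604e-06.
Partial sum through k=3: 102.275.
k=4: B_{8}/(8)! × [f^{(7)}(38) − f^{(7)}(3)] = −1/1209600 × (6.29285e-09 − 0.329218) = 2.72171e-07.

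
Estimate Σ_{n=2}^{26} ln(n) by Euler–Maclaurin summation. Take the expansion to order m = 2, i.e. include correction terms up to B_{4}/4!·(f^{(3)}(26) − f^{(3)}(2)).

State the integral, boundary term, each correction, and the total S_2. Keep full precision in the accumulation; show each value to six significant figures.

S_2 ≈ 61.2617

∫_2^26 ln(x) dx evaluates to 59.3242.
Boundary: ½(f(2) + f(26)) = ½(0.693147 + 3.25810) = 1.97562.
So far: 61.2998.
Order-1 term: 1/12 · (0.0384615 − 0.500000) = -0.0384615.
Running total after k=1: 61.2614.
Order-2 term: −1/720 · (0.000113792 − 0.250000) = 0.000347064.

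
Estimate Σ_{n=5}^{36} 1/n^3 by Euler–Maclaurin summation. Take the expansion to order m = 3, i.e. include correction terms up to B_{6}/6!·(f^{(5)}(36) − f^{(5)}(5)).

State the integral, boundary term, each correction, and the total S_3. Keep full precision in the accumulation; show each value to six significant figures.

∫_5^36 1/x^3 dx evaluates to 0.0196142.
½[f(5) + f(36)] = ½[0.00800000 + 2.14335e-05] = 0.00401072.
So far: 0.0236249.
Order-1 term: 1/12 · (-1.78612e-06 − (-0.00480000)) = 0.000399851.
Partial sum through k=1: 0.0240248.
Order-2 term: −1/720 · (-2.75636e-08 − (-0.00384000)) = -5.33330e-06.
Partial sum through k=2: 0.0240194.
Order-3 term: 1/30240 · (-8.93265e-10 − (-0.00645120)) = 2.13333e-07.

S_3 ≈ 0.0240196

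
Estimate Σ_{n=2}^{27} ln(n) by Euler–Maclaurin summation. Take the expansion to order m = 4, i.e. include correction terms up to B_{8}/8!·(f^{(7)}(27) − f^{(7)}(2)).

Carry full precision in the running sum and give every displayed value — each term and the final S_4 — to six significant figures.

The integral term ∫_2^27 ln(x) dx = 62.6013.
Endpoint term: (f(2) + f(27))/2 = (0.693147 + 3.29584)/2 = 1.99449.
Integral + boundary = 64.5958.
Correction k=1: B_{2}/2! · (f^{(1)}(27) − f^{(1)}(2)) = 1/12 · (0.0370370 − 0.500000) = -0.0385802.
Partial sum through k=1: 64.5572.
Correction k=2: B_{4}/4! · (f^{(3)}(27) − f^{(3)}(2)) = −1/720 · (0.000101611 − 0.250000) = 0.000347081.
Partial sum through k=2: 64.5576.
Correction k=3: B_{6}/6! · (f^{(5)}(27) − f^{(5)}(2)) = 1/30240 · (1.67260e-06 − 0.750000) = -2.48015e-05.
Partial sum through k=3: 64.5575.
Correction k=4: B_{8}/8! · (f^{(7)}(27) − f^{(7)}(2)) = −1/1209600 · (6.88313e-08 − 5.62500) = 4.65030e-06.

S_4 ≈ 64.5575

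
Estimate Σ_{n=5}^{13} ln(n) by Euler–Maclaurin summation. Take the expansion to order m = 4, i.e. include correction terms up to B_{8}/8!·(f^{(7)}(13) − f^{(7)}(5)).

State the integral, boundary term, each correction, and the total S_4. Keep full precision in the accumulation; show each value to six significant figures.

Integral: ∫_5^13 ln(x) dx = 17.2972.
Endpoint term: (f(5) + f(13))/2 = (1.60944 + 2.56495)/2 = 2.08719.
Running total after boundary: 19.3843.
k=1: B_{2}/(2)! × [f^{(1)}(13) − f^{(1)}(5)] = 1/12 × (0.0769231 − 0.200000) = -0.0102564.
Running total after k=1: 19.3741.
k=2: B_{4}/(4)! × [f^{(3)}(13) − f^{(3)}(5)] = −1/720 × (0.000910332 − 0.0160000) = 2.09579e-05.
Running total after k=2: 19.3741.
k=3: B_{6}/(6)! × [f^{(5)}(13) − f^{(5)}(5)] = 1/30240 × (6.46390e-05 − 0.00768000) = -2.51831e-07.
Running total after k=3: 19.3741.
k=4: B_{8}/(8)! × [f^{(7)}(13) − f^{(7)}(5)] = −1/1209600 × (1.14744e-05 − 0.00921600) = 7.60956e-09.

S_4 ≈ 19.3741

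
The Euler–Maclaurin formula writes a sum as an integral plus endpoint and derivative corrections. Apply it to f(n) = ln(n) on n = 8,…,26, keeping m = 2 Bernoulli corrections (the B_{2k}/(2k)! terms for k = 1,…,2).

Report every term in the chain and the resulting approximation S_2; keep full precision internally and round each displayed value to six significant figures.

S_2 ≈ 52.7365

Integral: ∫_8^26 ln(x) dx = 50.0750.
Boundary: ½(f(8) + f(26)) = ½(2.07944 + 3.25810) = 2.66877.
So far: 52.7437.
Correction k=1: B_{2}/2! · (f^{(1)}(26) − f^{(1)}(8)) = 1/12 · (0.0384615 − 0.125000) = -0.00721154.
Partial sum through k=1: 52.7365.
Correction k=2: B_{4}/4! · (f^{(3)}(26) − f^{(3)}(8)) = −1/720 · (0.000113792 − 0.00390625) = 5.26730e-06.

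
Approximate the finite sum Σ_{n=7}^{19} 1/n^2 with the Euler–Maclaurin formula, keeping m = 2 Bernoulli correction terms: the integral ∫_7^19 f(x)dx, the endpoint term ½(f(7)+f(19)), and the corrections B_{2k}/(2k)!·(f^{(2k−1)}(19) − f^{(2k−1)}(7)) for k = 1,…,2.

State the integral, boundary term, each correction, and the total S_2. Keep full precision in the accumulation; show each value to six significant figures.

S_2 ≈ 0.102274

∫_7^19 1/x^2 dx evaluates to 0.0902256.
Boundary: ½(f(7) + f(19)) = ½(0.0204082 + 0.00277008) = 0.0115891.
So far: 0.101815.
Correction k=1: B_{2}/2! · (f^{(1)}(19) − f^{(1)}(7)) = 1/12 · (-0.000291588 − (-0.00583090)) = 0.000461610.
After k=1: 0.102276.
Correction k=2: B_{4}/4! · (f^{(3)}(19) − f^{(3)}(7)) = −1/720 · (-9.69267e-06 − (-0.00142798)) = -1.96984e-06.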